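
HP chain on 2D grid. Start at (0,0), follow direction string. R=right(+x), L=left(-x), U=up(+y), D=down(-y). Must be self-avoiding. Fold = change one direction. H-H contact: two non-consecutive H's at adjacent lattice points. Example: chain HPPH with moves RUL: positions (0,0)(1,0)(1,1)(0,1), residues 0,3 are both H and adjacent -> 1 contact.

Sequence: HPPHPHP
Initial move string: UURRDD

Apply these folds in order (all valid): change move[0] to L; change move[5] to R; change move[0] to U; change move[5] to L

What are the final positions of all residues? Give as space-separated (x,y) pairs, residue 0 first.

Initial moves: UURRDD
Fold: move[0]->L => LURRDD (positions: [(0, 0), (-1, 0), (-1, 1), (0, 1), (1, 1), (1, 0), (1, -1)])
Fold: move[5]->R => LURRDR (positions: [(0, 0), (-1, 0), (-1, 1), (0, 1), (1, 1), (1, 0), (2, 0)])
Fold: move[0]->U => UURRDR (positions: [(0, 0), (0, 1), (0, 2), (1, 2), (2, 2), (2, 1), (3, 1)])
Fold: move[5]->L => UURRDL (positions: [(0, 0), (0, 1), (0, 2), (1, 2), (2, 2), (2, 1), (1, 1)])

Answer: (0,0) (0,1) (0,2) (1,2) (2,2) (2,1) (1,1)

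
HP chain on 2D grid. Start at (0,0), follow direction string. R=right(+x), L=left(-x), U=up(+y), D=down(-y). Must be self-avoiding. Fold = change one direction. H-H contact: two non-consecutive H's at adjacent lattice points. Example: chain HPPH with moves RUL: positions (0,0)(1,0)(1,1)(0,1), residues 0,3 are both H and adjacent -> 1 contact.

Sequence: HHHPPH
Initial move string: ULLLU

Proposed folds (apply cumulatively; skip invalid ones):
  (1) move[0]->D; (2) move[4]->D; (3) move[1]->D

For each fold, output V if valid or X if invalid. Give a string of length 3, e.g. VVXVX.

Initial: ULLLU -> [(0, 0), (0, 1), (-1, 1), (-2, 1), (-3, 1), (-3, 2)]
Fold 1: move[0]->D => DLLLU VALID
Fold 2: move[4]->D => DLLLD VALID
Fold 3: move[1]->D => DDLLD VALID

Answer: VVV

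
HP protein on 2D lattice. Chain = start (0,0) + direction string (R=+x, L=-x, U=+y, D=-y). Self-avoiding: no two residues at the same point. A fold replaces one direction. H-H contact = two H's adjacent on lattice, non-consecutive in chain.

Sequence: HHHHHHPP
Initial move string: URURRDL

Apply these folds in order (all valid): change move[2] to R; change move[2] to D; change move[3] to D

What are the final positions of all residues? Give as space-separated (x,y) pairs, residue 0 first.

Answer: (0,0) (0,1) (1,1) (1,0) (1,-1) (2,-1) (2,-2) (1,-2)

Derivation:
Initial moves: URURRDL
Fold: move[2]->R => URRRRDL (positions: [(0, 0), (0, 1), (1, 1), (2, 1), (3, 1), (4, 1), (4, 0), (3, 0)])
Fold: move[2]->D => URDRRDL (positions: [(0, 0), (0, 1), (1, 1), (1, 0), (2, 0), (3, 0), (3, -1), (2, -1)])
Fold: move[3]->D => URDDRDL (positions: [(0, 0), (0, 1), (1, 1), (1, 0), (1, -1), (2, -1), (2, -2), (1, -2)])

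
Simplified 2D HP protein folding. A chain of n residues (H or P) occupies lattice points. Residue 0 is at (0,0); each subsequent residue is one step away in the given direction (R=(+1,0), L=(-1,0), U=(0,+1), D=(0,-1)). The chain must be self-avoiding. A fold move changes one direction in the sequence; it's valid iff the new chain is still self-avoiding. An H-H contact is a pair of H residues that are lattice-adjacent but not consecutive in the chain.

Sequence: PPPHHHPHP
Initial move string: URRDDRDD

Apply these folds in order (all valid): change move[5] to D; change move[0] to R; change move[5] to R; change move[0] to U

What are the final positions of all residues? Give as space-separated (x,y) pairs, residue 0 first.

Initial moves: URRDDRDD
Fold: move[5]->D => URRDDDDD (positions: [(0, 0), (0, 1), (1, 1), (2, 1), (2, 0), (2, -1), (2, -2), (2, -3), (2, -4)])
Fold: move[0]->R => RRRDDDDD (positions: [(0, 0), (1, 0), (2, 0), (3, 0), (3, -1), (3, -2), (3, -3), (3, -4), (3, -5)])
Fold: move[5]->R => RRRDDRDD (positions: [(0, 0), (1, 0), (2, 0), (3, 0), (3, -1), (3, -2), (4, -2), (4, -3), (4, -4)])
Fold: move[0]->U => URRDDRDD (positions: [(0, 0), (0, 1), (1, 1), (2, 1), (2, 0), (2, -1), (3, -1), (3, -2), (3, -3)])

Answer: (0,0) (0,1) (1,1) (2,1) (2,0) (2,-1) (3,-1) (3,-2) (3,-3)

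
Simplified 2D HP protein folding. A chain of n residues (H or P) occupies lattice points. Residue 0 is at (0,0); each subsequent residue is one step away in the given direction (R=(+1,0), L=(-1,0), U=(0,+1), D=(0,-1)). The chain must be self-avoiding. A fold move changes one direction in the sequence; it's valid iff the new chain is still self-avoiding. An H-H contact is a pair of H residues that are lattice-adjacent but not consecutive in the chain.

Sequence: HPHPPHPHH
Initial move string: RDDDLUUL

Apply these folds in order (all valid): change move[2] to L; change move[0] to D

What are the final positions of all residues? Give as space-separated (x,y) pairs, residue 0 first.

Answer: (0,0) (0,-1) (0,-2) (-1,-2) (-1,-3) (-2,-3) (-2,-2) (-2,-1) (-3,-1)

Derivation:
Initial moves: RDDDLUUL
Fold: move[2]->L => RDLDLUUL (positions: [(0, 0), (1, 0), (1, -1), (0, -1), (0, -2), (-1, -2), (-1, -1), (-1, 0), (-2, 0)])
Fold: move[0]->D => DDLDLUUL (positions: [(0, 0), (0, -1), (0, -2), (-1, -2), (-1, -3), (-2, -3), (-2, -2), (-2, -1), (-3, -1)])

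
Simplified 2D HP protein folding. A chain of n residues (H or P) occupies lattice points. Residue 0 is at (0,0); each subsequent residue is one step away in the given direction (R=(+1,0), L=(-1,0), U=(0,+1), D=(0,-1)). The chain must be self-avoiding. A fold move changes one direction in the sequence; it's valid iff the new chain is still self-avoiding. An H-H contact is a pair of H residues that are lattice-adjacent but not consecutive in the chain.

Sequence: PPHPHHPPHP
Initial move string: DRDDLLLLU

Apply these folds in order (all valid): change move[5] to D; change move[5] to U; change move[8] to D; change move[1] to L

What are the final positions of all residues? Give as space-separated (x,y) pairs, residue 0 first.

Answer: (0,0) (0,-1) (-1,-1) (-1,-2) (-1,-3) (-2,-3) (-2,-2) (-3,-2) (-4,-2) (-4,-3)

Derivation:
Initial moves: DRDDLLLLU
Fold: move[5]->D => DRDDLDLLU (positions: [(0, 0), (0, -1), (1, -1), (1, -2), (1, -3), (0, -3), (0, -4), (-1, -4), (-2, -4), (-2, -3)])
Fold: move[5]->U => DRDDLULLU (positions: [(0, 0), (0, -1), (1, -1), (1, -2), (1, -3), (0, -3), (0, -2), (-1, -2), (-2, -2), (-2, -1)])
Fold: move[8]->D => DRDDLULLD (positions: [(0, 0), (0, -1), (1, -1), (1, -2), (1, -3), (0, -3), (0, -2), (-1, -2), (-2, -2), (-2, -3)])
Fold: move[1]->L => DLDDLULLD (positions: [(0, 0), (0, -1), (-1, -1), (-1, -2), (-1, -3), (-2, -3), (-2, -2), (-3, -2), (-4, -2), (-4, -3)])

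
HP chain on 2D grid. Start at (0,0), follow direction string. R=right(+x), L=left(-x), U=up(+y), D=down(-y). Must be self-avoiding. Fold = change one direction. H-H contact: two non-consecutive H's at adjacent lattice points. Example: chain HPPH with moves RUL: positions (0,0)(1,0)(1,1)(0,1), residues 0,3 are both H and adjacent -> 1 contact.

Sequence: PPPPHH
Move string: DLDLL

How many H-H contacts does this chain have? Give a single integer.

Answer: 0

Derivation:
Positions: [(0, 0), (0, -1), (-1, -1), (-1, -2), (-2, -2), (-3, -2)]
No H-H contacts found.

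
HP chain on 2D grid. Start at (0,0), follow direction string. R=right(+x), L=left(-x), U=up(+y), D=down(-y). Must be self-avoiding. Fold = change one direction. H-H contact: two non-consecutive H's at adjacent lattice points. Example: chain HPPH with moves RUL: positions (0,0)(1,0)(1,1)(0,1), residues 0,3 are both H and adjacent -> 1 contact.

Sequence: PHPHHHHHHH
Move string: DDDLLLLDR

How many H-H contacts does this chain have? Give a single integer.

Answer: 1

Derivation:
Positions: [(0, 0), (0, -1), (0, -2), (0, -3), (-1, -3), (-2, -3), (-3, -3), (-4, -3), (-4, -4), (-3, -4)]
H-H contact: residue 6 @(-3,-3) - residue 9 @(-3, -4)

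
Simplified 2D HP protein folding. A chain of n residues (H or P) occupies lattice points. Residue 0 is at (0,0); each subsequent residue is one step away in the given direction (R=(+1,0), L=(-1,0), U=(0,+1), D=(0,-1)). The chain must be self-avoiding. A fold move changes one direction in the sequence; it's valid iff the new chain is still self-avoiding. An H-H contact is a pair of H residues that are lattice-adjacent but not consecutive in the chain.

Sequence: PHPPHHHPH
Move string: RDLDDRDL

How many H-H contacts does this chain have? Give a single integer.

Positions: [(0, 0), (1, 0), (1, -1), (0, -1), (0, -2), (0, -3), (1, -3), (1, -4), (0, -4)]
H-H contact: residue 5 @(0,-3) - residue 8 @(0, -4)

Answer: 1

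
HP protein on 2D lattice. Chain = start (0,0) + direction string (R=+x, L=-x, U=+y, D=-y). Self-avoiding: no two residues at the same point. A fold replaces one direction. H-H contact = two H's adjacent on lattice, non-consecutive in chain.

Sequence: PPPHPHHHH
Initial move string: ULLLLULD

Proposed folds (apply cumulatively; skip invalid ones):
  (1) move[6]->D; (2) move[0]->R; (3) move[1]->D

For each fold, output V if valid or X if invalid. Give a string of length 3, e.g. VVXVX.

Initial: ULLLLULD -> [(0, 0), (0, 1), (-1, 1), (-2, 1), (-3, 1), (-4, 1), (-4, 2), (-5, 2), (-5, 1)]
Fold 1: move[6]->D => ULLLLUDD INVALID (collision), skipped
Fold 2: move[0]->R => RLLLLULD INVALID (collision), skipped
Fold 3: move[1]->D => UDLLLULD INVALID (collision), skipped

Answer: XXX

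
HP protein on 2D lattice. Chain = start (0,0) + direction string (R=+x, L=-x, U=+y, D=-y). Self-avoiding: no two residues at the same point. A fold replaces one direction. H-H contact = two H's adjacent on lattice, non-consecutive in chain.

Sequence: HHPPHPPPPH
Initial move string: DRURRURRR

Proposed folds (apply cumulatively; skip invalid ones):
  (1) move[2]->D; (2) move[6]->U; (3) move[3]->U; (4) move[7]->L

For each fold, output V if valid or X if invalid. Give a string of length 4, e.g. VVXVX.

Answer: VVXX

Derivation:
Initial: DRURRURRR -> [(0, 0), (0, -1), (1, -1), (1, 0), (2, 0), (3, 0), (3, 1), (4, 1), (5, 1), (6, 1)]
Fold 1: move[2]->D => DRDRRURRR VALID
Fold 2: move[6]->U => DRDRRUURR VALID
Fold 3: move[3]->U => DRDURUURR INVALID (collision), skipped
Fold 4: move[7]->L => DRDRRUULR INVALID (collision), skipped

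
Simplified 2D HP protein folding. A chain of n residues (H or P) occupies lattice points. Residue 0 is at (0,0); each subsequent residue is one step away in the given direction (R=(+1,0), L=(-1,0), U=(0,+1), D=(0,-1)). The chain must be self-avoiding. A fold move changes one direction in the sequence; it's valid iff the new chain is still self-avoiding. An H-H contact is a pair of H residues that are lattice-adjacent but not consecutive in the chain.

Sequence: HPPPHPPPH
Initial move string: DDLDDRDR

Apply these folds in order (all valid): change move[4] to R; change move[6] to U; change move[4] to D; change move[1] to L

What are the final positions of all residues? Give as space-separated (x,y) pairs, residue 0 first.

Initial moves: DDLDDRDR
Fold: move[4]->R => DDLDRRDR (positions: [(0, 0), (0, -1), (0, -2), (-1, -2), (-1, -3), (0, -3), (1, -3), (1, -4), (2, -4)])
Fold: move[6]->U => DDLDRRUR (positions: [(0, 0), (0, -1), (0, -2), (-1, -2), (-1, -3), (0, -3), (1, -3), (1, -2), (2, -2)])
Fold: move[4]->D => DDLDDRUR (positions: [(0, 0), (0, -1), (0, -2), (-1, -2), (-1, -3), (-1, -4), (0, -4), (0, -3), (1, -3)])
Fold: move[1]->L => DLLDDRUR (positions: [(0, 0), (0, -1), (-1, -1), (-2, -1), (-2, -2), (-2, -3), (-1, -3), (-1, -2), (0, -2)])

Answer: (0,0) (0,-1) (-1,-1) (-2,-1) (-2,-2) (-2,-3) (-1,-3) (-1,-2) (0,-2)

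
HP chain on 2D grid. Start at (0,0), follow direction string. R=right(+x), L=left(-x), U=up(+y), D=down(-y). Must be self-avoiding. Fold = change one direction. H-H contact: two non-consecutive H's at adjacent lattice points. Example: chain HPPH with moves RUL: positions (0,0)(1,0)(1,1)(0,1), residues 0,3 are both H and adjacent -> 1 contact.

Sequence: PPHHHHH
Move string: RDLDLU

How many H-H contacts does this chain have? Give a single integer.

Positions: [(0, 0), (1, 0), (1, -1), (0, -1), (0, -2), (-1, -2), (-1, -1)]
H-H contact: residue 3 @(0,-1) - residue 6 @(-1, -1)

Answer: 1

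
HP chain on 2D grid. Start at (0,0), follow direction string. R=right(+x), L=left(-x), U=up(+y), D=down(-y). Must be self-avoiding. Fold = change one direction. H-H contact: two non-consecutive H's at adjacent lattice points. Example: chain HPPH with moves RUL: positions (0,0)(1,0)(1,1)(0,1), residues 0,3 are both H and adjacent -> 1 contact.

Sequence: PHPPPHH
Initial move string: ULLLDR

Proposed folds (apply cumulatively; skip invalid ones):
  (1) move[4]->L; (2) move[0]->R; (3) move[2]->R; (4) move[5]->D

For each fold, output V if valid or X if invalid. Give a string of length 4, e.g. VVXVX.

Initial: ULLLDR -> [(0, 0), (0, 1), (-1, 1), (-2, 1), (-3, 1), (-3, 0), (-2, 0)]
Fold 1: move[4]->L => ULLLLR INVALID (collision), skipped
Fold 2: move[0]->R => RLLLDR INVALID (collision), skipped
Fold 3: move[2]->R => ULRLDR INVALID (collision), skipped
Fold 4: move[5]->D => ULLLDD VALID

Answer: XXXV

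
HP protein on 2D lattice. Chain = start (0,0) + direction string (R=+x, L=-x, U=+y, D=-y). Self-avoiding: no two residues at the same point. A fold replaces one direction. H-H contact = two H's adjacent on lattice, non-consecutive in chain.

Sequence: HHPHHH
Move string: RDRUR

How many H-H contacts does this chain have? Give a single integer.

Positions: [(0, 0), (1, 0), (1, -1), (2, -1), (2, 0), (3, 0)]
H-H contact: residue 1 @(1,0) - residue 4 @(2, 0)

Answer: 1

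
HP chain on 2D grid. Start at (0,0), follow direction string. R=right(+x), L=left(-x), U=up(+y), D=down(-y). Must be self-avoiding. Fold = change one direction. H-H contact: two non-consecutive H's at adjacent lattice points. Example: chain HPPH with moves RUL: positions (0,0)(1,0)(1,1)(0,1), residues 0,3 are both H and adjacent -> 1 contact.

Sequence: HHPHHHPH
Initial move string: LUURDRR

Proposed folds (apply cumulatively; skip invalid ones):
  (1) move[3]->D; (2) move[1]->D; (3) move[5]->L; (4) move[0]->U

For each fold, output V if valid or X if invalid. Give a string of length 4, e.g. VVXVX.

Answer: XXXV

Derivation:
Initial: LUURDRR -> [(0, 0), (-1, 0), (-1, 1), (-1, 2), (0, 2), (0, 1), (1, 1), (2, 1)]
Fold 1: move[3]->D => LUUDDRR INVALID (collision), skipped
Fold 2: move[1]->D => LDURDRR INVALID (collision), skipped
Fold 3: move[5]->L => LUURDLR INVALID (collision), skipped
Fold 4: move[0]->U => UUURDRR VALID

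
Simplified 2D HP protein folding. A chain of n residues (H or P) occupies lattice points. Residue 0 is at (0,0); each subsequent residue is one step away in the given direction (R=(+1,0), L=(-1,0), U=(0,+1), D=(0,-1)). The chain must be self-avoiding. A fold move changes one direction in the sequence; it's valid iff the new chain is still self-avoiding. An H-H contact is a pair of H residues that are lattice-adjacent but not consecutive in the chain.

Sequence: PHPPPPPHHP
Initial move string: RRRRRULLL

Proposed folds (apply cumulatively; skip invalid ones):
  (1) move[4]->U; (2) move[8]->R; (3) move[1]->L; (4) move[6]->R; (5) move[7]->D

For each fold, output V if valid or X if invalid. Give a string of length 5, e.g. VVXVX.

Answer: VXXXV

Derivation:
Initial: RRRRRULLL -> [(0, 0), (1, 0), (2, 0), (3, 0), (4, 0), (5, 0), (5, 1), (4, 1), (3, 1), (2, 1)]
Fold 1: move[4]->U => RRRRUULLL VALID
Fold 2: move[8]->R => RRRRUULLR INVALID (collision), skipped
Fold 3: move[1]->L => RLRRUULLL INVALID (collision), skipped
Fold 4: move[6]->R => RRRRUURLL INVALID (collision), skipped
Fold 5: move[7]->D => RRRRUULDL VALID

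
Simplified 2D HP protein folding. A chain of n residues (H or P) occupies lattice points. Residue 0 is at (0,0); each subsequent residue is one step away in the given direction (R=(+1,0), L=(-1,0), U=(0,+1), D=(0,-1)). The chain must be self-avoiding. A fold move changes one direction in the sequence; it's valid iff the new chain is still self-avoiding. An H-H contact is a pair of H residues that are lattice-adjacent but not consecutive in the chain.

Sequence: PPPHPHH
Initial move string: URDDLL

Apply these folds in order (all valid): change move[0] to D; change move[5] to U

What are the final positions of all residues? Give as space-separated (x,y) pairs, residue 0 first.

Initial moves: URDDLL
Fold: move[0]->D => DRDDLL (positions: [(0, 0), (0, -1), (1, -1), (1, -2), (1, -3), (0, -3), (-1, -3)])
Fold: move[5]->U => DRDDLU (positions: [(0, 0), (0, -1), (1, -1), (1, -2), (1, -3), (0, -3), (0, -2)])

Answer: (0,0) (0,-1) (1,-1) (1,-2) (1,-3) (0,-3) (0,-2)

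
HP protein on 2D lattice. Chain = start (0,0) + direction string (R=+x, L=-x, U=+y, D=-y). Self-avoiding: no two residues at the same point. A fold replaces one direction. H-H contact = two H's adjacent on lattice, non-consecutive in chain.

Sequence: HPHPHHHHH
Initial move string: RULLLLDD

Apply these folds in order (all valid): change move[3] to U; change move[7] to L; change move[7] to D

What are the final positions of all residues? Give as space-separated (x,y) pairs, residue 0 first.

Answer: (0,0) (1,0) (1,1) (0,1) (0,2) (-1,2) (-2,2) (-2,1) (-2,0)

Derivation:
Initial moves: RULLLLDD
Fold: move[3]->U => RULULLDD (positions: [(0, 0), (1, 0), (1, 1), (0, 1), (0, 2), (-1, 2), (-2, 2), (-2, 1), (-2, 0)])
Fold: move[7]->L => RULULLDL (positions: [(0, 0), (1, 0), (1, 1), (0, 1), (0, 2), (-1, 2), (-2, 2), (-2, 1), (-3, 1)])
Fold: move[7]->D => RULULLDD (positions: [(0, 0), (1, 0), (1, 1), (0, 1), (0, 2), (-1, 2), (-2, 2), (-2, 1), (-2, 0)])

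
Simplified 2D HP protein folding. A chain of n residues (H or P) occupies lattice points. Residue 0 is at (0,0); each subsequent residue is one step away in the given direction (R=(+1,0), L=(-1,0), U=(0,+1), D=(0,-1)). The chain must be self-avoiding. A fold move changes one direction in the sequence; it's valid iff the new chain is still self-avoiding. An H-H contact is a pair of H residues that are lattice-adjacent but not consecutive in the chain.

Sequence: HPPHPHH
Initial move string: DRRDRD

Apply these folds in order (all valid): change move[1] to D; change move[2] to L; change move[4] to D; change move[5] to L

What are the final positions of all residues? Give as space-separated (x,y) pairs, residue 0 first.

Answer: (0,0) (0,-1) (0,-2) (-1,-2) (-1,-3) (-1,-4) (-2,-4)

Derivation:
Initial moves: DRRDRD
Fold: move[1]->D => DDRDRD (positions: [(0, 0), (0, -1), (0, -2), (1, -2), (1, -3), (2, -3), (2, -4)])
Fold: move[2]->L => DDLDRD (positions: [(0, 0), (0, -1), (0, -2), (-1, -2), (-1, -3), (0, -3), (0, -4)])
Fold: move[4]->D => DDLDDD (positions: [(0, 0), (0, -1), (0, -2), (-1, -2), (-1, -3), (-1, -4), (-1, -5)])
Fold: move[5]->L => DDLDDL (positions: [(0, 0), (0, -1), (0, -2), (-1, -2), (-1, -3), (-1, -4), (-2, -4)])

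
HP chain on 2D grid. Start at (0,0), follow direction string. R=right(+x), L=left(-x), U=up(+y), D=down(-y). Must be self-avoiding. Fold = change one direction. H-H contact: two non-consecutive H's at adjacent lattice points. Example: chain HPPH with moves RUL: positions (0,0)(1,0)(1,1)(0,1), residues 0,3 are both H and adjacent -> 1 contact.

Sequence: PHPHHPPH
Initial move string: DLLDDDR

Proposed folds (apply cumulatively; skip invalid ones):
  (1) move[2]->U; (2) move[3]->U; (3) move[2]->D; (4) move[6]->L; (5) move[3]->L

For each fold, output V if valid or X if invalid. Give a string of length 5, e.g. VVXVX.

Answer: XXVVV

Derivation:
Initial: DLLDDDR -> [(0, 0), (0, -1), (-1, -1), (-2, -1), (-2, -2), (-2, -3), (-2, -4), (-1, -4)]
Fold 1: move[2]->U => DLUDDDR INVALID (collision), skipped
Fold 2: move[3]->U => DLLUDDR INVALID (collision), skipped
Fold 3: move[2]->D => DLDDDDR VALID
Fold 4: move[6]->L => DLDDDDL VALID
Fold 5: move[3]->L => DLDLDDL VALID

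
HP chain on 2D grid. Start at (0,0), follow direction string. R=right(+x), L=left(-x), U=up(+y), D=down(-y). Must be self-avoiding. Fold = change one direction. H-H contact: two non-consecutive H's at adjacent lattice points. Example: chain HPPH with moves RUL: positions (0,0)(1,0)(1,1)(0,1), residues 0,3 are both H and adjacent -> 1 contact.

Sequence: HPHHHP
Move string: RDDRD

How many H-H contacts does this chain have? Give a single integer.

Answer: 0

Derivation:
Positions: [(0, 0), (1, 0), (1, -1), (1, -2), (2, -2), (2, -3)]
No H-H contacts found.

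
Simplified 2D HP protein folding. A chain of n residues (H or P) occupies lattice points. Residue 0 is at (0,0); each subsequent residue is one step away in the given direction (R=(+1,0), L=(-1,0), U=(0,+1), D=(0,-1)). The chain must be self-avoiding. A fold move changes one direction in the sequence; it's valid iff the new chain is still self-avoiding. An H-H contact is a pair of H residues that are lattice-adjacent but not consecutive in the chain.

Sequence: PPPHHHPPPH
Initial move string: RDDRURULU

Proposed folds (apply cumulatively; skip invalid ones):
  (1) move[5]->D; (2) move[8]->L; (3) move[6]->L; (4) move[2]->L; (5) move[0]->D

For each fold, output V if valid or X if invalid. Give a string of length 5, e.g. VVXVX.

Answer: XXXXV

Derivation:
Initial: RDDRURULU -> [(0, 0), (1, 0), (1, -1), (1, -2), (2, -2), (2, -1), (3, -1), (3, 0), (2, 0), (2, 1)]
Fold 1: move[5]->D => RDDRUDULU INVALID (collision), skipped
Fold 2: move[8]->L => RDDRURULL INVALID (collision), skipped
Fold 3: move[6]->L => RDDRURLLU INVALID (collision), skipped
Fold 4: move[2]->L => RDLRURULU INVALID (collision), skipped
Fold 5: move[0]->D => DDDRURULU VALID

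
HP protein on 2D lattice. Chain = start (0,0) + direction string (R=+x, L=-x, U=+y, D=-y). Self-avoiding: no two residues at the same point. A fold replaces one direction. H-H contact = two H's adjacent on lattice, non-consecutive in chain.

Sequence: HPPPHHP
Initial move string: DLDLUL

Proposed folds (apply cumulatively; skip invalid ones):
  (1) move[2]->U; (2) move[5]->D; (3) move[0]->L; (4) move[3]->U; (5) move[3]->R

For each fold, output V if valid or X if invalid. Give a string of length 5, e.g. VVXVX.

Initial: DLDLUL -> [(0, 0), (0, -1), (-1, -1), (-1, -2), (-2, -2), (-2, -1), (-3, -1)]
Fold 1: move[2]->U => DLULUL VALID
Fold 2: move[5]->D => DLULUD INVALID (collision), skipped
Fold 3: move[0]->L => LLULUL VALID
Fold 4: move[3]->U => LLUUUL VALID
Fold 5: move[3]->R => LLURUL VALID

Answer: VXVVV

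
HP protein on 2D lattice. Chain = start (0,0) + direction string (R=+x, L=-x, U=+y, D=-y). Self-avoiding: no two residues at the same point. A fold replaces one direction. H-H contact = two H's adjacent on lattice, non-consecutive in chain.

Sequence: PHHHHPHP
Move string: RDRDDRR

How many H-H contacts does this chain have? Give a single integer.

Answer: 0

Derivation:
Positions: [(0, 0), (1, 0), (1, -1), (2, -1), (2, -2), (2, -3), (3, -3), (4, -3)]
No H-H contacts found.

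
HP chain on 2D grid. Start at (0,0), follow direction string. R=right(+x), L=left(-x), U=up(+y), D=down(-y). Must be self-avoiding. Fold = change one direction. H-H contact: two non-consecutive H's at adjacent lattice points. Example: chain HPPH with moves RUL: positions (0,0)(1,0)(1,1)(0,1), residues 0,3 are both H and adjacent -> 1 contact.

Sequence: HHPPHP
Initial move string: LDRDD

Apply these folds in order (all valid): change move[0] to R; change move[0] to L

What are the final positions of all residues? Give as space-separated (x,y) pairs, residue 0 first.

Initial moves: LDRDD
Fold: move[0]->R => RDRDD (positions: [(0, 0), (1, 0), (1, -1), (2, -1), (2, -2), (2, -3)])
Fold: move[0]->L => LDRDD (positions: [(0, 0), (-1, 0), (-1, -1), (0, -1), (0, -2), (0, -3)])

Answer: (0,0) (-1,0) (-1,-1) (0,-1) (0,-2) (0,-3)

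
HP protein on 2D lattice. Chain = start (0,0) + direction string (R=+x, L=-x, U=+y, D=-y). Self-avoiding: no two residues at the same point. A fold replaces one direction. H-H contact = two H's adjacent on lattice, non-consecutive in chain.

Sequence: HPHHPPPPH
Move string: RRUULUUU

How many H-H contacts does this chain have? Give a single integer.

Answer: 0

Derivation:
Positions: [(0, 0), (1, 0), (2, 0), (2, 1), (2, 2), (1, 2), (1, 3), (1, 4), (1, 5)]
No H-H contacts found.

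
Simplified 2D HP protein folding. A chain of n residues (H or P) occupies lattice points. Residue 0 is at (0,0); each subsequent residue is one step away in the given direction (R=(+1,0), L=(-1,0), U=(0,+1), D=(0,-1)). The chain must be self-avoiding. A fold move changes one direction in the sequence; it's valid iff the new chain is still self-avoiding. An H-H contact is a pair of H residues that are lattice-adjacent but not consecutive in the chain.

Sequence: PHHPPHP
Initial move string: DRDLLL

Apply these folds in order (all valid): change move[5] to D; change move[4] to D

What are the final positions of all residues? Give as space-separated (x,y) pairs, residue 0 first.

Initial moves: DRDLLL
Fold: move[5]->D => DRDLLD (positions: [(0, 0), (0, -1), (1, -1), (1, -2), (0, -2), (-1, -2), (-1, -3)])
Fold: move[4]->D => DRDLDD (positions: [(0, 0), (0, -1), (1, -1), (1, -2), (0, -2), (0, -3), (0, -4)])

Answer: (0,0) (0,-1) (1,-1) (1,-2) (0,-2) (0,-3) (0,-4)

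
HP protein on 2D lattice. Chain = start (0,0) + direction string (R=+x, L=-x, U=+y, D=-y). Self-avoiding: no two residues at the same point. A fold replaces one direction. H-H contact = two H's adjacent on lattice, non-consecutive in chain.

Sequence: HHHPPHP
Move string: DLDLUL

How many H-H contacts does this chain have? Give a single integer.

Answer: 1

Derivation:
Positions: [(0, 0), (0, -1), (-1, -1), (-1, -2), (-2, -2), (-2, -1), (-3, -1)]
H-H contact: residue 2 @(-1,-1) - residue 5 @(-2, -1)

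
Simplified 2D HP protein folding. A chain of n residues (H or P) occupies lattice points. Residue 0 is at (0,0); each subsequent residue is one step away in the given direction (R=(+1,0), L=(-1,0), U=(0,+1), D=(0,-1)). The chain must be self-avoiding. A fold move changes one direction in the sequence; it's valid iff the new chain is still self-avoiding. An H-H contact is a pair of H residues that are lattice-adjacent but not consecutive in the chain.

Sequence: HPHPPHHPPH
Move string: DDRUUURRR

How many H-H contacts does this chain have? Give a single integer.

Positions: [(0, 0), (0, -1), (0, -2), (1, -2), (1, -1), (1, 0), (1, 1), (2, 1), (3, 1), (4, 1)]
H-H contact: residue 0 @(0,0) - residue 5 @(1, 0)

Answer: 1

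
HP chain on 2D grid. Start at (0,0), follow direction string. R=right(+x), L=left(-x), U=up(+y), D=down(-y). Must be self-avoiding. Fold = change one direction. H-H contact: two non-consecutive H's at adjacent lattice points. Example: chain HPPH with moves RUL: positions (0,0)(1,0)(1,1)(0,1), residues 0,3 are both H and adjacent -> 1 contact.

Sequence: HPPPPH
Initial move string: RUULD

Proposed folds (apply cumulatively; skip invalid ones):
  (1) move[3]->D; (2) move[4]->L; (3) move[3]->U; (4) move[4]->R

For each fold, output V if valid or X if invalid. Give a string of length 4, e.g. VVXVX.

Answer: XVVV

Derivation:
Initial: RUULD -> [(0, 0), (1, 0), (1, 1), (1, 2), (0, 2), (0, 1)]
Fold 1: move[3]->D => RUUDD INVALID (collision), skipped
Fold 2: move[4]->L => RUULL VALID
Fold 3: move[3]->U => RUUUL VALID
Fold 4: move[4]->R => RUUUR VALID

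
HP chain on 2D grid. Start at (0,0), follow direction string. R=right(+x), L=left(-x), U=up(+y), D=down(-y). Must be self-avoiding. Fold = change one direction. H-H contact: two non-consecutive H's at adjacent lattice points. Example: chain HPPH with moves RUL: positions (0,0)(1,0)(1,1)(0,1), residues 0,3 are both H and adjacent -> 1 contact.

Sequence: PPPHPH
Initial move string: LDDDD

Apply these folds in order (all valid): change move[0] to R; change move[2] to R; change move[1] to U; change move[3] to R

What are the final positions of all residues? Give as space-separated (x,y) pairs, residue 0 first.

Answer: (0,0) (1,0) (1,1) (2,1) (3,1) (3,0)

Derivation:
Initial moves: LDDDD
Fold: move[0]->R => RDDDD (positions: [(0, 0), (1, 0), (1, -1), (1, -2), (1, -3), (1, -4)])
Fold: move[2]->R => RDRDD (positions: [(0, 0), (1, 0), (1, -1), (2, -1), (2, -2), (2, -3)])
Fold: move[1]->U => RURDD (positions: [(0, 0), (1, 0), (1, 1), (2, 1), (2, 0), (2, -1)])
Fold: move[3]->R => RURRD (positions: [(0, 0), (1, 0), (1, 1), (2, 1), (3, 1), (3, 0)])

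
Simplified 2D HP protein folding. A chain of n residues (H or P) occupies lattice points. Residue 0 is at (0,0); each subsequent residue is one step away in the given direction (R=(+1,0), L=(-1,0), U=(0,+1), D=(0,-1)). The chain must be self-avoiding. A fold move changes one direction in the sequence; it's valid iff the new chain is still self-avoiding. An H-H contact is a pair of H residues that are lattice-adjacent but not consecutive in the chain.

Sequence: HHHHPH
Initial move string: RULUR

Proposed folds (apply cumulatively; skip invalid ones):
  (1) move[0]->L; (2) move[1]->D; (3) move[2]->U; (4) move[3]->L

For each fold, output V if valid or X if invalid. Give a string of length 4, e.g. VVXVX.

Answer: VXVX

Derivation:
Initial: RULUR -> [(0, 0), (1, 0), (1, 1), (0, 1), (0, 2), (1, 2)]
Fold 1: move[0]->L => LULUR VALID
Fold 2: move[1]->D => LDLUR INVALID (collision), skipped
Fold 3: move[2]->U => LUUUR VALID
Fold 4: move[3]->L => LUULR INVALID (collision), skipped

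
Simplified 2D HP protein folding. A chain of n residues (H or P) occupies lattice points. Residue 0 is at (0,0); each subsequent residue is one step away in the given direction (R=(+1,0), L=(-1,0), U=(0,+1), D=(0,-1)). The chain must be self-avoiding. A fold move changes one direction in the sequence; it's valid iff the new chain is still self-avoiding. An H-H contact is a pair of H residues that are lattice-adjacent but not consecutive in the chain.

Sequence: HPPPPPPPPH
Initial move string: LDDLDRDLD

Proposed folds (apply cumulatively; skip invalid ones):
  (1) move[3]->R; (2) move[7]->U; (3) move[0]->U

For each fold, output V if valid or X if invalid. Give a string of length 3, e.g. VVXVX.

Answer: VXX

Derivation:
Initial: LDDLDRDLD -> [(0, 0), (-1, 0), (-1, -1), (-1, -2), (-2, -2), (-2, -3), (-1, -3), (-1, -4), (-2, -4), (-2, -5)]
Fold 1: move[3]->R => LDDRDRDLD VALID
Fold 2: move[7]->U => LDDRDRDUD INVALID (collision), skipped
Fold 3: move[0]->U => UDDRDRDLD INVALID (collision), skipped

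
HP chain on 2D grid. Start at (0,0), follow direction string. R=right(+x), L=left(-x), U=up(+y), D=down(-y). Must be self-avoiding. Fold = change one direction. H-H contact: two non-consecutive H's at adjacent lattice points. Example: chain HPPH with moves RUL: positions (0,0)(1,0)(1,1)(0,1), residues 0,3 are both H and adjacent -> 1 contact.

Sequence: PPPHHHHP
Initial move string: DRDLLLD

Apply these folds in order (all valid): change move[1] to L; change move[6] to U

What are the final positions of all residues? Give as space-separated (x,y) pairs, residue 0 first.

Answer: (0,0) (0,-1) (-1,-1) (-1,-2) (-2,-2) (-3,-2) (-4,-2) (-4,-1)

Derivation:
Initial moves: DRDLLLD
Fold: move[1]->L => DLDLLLD (positions: [(0, 0), (0, -1), (-1, -1), (-1, -2), (-2, -2), (-3, -2), (-4, -2), (-4, -3)])
Fold: move[6]->U => DLDLLLU (positions: [(0, 0), (0, -1), (-1, -1), (-1, -2), (-2, -2), (-3, -2), (-4, -2), (-4, -1)])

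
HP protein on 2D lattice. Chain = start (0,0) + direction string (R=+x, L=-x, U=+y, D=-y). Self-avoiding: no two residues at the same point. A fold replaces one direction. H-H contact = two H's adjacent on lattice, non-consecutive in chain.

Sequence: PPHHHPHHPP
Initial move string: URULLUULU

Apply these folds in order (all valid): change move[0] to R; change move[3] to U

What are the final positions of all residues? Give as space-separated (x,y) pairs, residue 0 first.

Answer: (0,0) (1,0) (2,0) (2,1) (2,2) (1,2) (1,3) (1,4) (0,4) (0,5)

Derivation:
Initial moves: URULLUULU
Fold: move[0]->R => RRULLUULU (positions: [(0, 0), (1, 0), (2, 0), (2, 1), (1, 1), (0, 1), (0, 2), (0, 3), (-1, 3), (-1, 4)])
Fold: move[3]->U => RRUULUULU (positions: [(0, 0), (1, 0), (2, 0), (2, 1), (2, 2), (1, 2), (1, 3), (1, 4), (0, 4), (0, 5)])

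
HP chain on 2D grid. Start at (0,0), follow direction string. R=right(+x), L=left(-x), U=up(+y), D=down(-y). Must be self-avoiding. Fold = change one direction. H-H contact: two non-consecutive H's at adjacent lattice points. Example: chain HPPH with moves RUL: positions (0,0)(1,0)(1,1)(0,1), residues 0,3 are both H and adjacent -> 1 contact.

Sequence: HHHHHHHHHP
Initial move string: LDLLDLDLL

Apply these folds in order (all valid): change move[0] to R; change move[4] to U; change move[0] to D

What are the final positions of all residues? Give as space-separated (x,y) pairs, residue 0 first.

Initial moves: LDLLDLDLL
Fold: move[0]->R => RDLLDLDLL (positions: [(0, 0), (1, 0), (1, -1), (0, -1), (-1, -1), (-1, -2), (-2, -2), (-2, -3), (-3, -3), (-4, -3)])
Fold: move[4]->U => RDLLULDLL (positions: [(0, 0), (1, 0), (1, -1), (0, -1), (-1, -1), (-1, 0), (-2, 0), (-2, -1), (-3, -1), (-4, -1)])
Fold: move[0]->D => DDLLULDLL (positions: [(0, 0), (0, -1), (0, -2), (-1, -2), (-2, -2), (-2, -1), (-3, -1), (-3, -2), (-4, -2), (-5, -2)])

Answer: (0,0) (0,-1) (0,-2) (-1,-2) (-2,-2) (-2,-1) (-3,-1) (-3,-2) (-4,-2) (-5,-2)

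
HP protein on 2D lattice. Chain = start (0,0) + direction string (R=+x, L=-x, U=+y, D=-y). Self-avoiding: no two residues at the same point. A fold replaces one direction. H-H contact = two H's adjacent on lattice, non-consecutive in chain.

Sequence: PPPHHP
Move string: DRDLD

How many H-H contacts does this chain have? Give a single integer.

Positions: [(0, 0), (0, -1), (1, -1), (1, -2), (0, -2), (0, -3)]
No H-H contacts found.

Answer: 0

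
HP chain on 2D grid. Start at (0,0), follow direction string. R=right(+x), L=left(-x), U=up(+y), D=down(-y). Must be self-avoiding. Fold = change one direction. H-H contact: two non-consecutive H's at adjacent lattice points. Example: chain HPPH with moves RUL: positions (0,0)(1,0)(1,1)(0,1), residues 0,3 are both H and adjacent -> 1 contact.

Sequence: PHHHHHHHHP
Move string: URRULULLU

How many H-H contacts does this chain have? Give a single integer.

Positions: [(0, 0), (0, 1), (1, 1), (2, 1), (2, 2), (1, 2), (1, 3), (0, 3), (-1, 3), (-1, 4)]
H-H contact: residue 2 @(1,1) - residue 5 @(1, 2)

Answer: 1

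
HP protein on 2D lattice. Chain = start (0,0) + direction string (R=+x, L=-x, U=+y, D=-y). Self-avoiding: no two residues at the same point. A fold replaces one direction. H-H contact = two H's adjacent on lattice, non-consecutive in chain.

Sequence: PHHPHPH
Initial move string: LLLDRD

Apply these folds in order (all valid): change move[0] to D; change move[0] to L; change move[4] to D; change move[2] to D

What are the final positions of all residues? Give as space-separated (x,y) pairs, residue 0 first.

Initial moves: LLLDRD
Fold: move[0]->D => DLLDRD (positions: [(0, 0), (0, -1), (-1, -1), (-2, -1), (-2, -2), (-1, -2), (-1, -3)])
Fold: move[0]->L => LLLDRD (positions: [(0, 0), (-1, 0), (-2, 0), (-3, 0), (-3, -1), (-2, -1), (-2, -2)])
Fold: move[4]->D => LLLDDD (positions: [(0, 0), (-1, 0), (-2, 0), (-3, 0), (-3, -1), (-3, -2), (-3, -3)])
Fold: move[2]->D => LLDDDD (positions: [(0, 0), (-1, 0), (-2, 0), (-2, -1), (-2, -2), (-2, -3), (-2, -4)])

Answer: (0,0) (-1,0) (-2,0) (-2,-1) (-2,-2) (-2,-3) (-2,-4)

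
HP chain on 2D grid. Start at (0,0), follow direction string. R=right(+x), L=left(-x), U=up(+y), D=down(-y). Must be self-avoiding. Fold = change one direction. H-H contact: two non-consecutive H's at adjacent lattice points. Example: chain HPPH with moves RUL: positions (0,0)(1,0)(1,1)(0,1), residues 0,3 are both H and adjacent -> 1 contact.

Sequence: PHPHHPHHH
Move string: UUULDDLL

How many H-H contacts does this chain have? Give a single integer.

Positions: [(0, 0), (0, 1), (0, 2), (0, 3), (-1, 3), (-1, 2), (-1, 1), (-2, 1), (-3, 1)]
H-H contact: residue 1 @(0,1) - residue 6 @(-1, 1)

Answer: 1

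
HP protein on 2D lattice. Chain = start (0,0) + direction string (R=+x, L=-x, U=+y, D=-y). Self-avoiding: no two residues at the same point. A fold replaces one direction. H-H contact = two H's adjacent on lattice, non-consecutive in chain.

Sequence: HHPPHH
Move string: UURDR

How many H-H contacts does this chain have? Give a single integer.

Positions: [(0, 0), (0, 1), (0, 2), (1, 2), (1, 1), (2, 1)]
H-H contact: residue 1 @(0,1) - residue 4 @(1, 1)

Answer: 1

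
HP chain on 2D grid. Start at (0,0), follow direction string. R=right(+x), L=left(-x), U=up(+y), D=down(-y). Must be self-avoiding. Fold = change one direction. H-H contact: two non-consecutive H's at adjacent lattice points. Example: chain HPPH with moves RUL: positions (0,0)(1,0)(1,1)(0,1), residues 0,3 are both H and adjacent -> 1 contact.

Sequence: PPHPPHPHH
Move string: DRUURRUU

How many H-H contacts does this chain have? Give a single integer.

Answer: 0

Derivation:
Positions: [(0, 0), (0, -1), (1, -1), (1, 0), (1, 1), (2, 1), (3, 1), (3, 2), (3, 3)]
No H-H contacts found.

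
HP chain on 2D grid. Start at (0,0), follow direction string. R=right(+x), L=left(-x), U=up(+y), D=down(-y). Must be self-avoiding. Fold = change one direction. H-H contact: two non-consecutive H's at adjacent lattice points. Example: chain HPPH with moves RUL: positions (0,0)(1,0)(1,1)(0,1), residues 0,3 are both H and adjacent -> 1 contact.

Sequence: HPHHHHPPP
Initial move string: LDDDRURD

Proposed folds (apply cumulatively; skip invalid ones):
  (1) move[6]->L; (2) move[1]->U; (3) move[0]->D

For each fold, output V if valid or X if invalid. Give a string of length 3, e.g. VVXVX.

Initial: LDDDRURD -> [(0, 0), (-1, 0), (-1, -1), (-1, -2), (-1, -3), (0, -3), (0, -2), (1, -2), (1, -3)]
Fold 1: move[6]->L => LDDDRULD INVALID (collision), skipped
Fold 2: move[1]->U => LUDDRURD INVALID (collision), skipped
Fold 3: move[0]->D => DDDDRURD VALID

Answer: XXV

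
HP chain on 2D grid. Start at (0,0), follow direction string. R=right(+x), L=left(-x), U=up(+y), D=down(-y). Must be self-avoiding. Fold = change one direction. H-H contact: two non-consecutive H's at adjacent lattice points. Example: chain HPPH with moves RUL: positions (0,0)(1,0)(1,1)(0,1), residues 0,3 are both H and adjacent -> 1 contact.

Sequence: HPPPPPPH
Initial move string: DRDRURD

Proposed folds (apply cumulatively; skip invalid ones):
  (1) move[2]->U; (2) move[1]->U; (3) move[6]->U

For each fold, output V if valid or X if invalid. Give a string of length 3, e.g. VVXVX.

Initial: DRDRURD -> [(0, 0), (0, -1), (1, -1), (1, -2), (2, -2), (2, -1), (3, -1), (3, -2)]
Fold 1: move[2]->U => DRURURD VALID
Fold 2: move[1]->U => DUURURD INVALID (collision), skipped
Fold 3: move[6]->U => DRURURU VALID

Answer: VXV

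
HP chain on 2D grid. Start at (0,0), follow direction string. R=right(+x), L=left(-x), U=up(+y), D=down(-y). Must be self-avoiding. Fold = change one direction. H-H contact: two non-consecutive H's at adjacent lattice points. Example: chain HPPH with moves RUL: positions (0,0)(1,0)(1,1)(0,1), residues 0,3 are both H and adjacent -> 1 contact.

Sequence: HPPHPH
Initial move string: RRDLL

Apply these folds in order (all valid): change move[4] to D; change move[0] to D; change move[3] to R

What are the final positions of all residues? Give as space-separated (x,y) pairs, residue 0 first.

Answer: (0,0) (0,-1) (1,-1) (1,-2) (2,-2) (2,-3)

Derivation:
Initial moves: RRDLL
Fold: move[4]->D => RRDLD (positions: [(0, 0), (1, 0), (2, 0), (2, -1), (1, -1), (1, -2)])
Fold: move[0]->D => DRDLD (positions: [(0, 0), (0, -1), (1, -1), (1, -2), (0, -2), (0, -3)])
Fold: move[3]->R => DRDRD (positions: [(0, 0), (0, -1), (1, -1), (1, -2), (2, -2), (2, -3)])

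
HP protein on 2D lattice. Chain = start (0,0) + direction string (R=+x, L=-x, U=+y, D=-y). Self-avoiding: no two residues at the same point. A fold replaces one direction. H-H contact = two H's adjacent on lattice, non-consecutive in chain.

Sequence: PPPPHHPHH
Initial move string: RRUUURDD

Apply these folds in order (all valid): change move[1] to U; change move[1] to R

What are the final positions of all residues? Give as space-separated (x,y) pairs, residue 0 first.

Initial moves: RRUUURDD
Fold: move[1]->U => RUUUURDD (positions: [(0, 0), (1, 0), (1, 1), (1, 2), (1, 3), (1, 4), (2, 4), (2, 3), (2, 2)])
Fold: move[1]->R => RRUUURDD (positions: [(0, 0), (1, 0), (2, 0), (2, 1), (2, 2), (2, 3), (3, 3), (3, 2), (3, 1)])

Answer: (0,0) (1,0) (2,0) (2,1) (2,2) (2,3) (3,3) (3,2) (3,1)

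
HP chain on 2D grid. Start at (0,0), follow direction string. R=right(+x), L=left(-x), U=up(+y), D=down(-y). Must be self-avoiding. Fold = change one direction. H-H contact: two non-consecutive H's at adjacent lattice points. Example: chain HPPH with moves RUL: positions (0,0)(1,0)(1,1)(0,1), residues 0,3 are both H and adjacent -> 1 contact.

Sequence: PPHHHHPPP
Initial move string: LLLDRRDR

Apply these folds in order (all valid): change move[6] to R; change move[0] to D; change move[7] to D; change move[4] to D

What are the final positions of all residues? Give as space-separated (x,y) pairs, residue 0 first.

Initial moves: LLLDRRDR
Fold: move[6]->R => LLLDRRRR (positions: [(0, 0), (-1, 0), (-2, 0), (-3, 0), (-3, -1), (-2, -1), (-1, -1), (0, -1), (1, -1)])
Fold: move[0]->D => DLLDRRRR (positions: [(0, 0), (0, -1), (-1, -1), (-2, -1), (-2, -2), (-1, -2), (0, -2), (1, -2), (2, -2)])
Fold: move[7]->D => DLLDRRRD (positions: [(0, 0), (0, -1), (-1, -1), (-2, -1), (-2, -2), (-1, -2), (0, -2), (1, -2), (1, -3)])
Fold: move[4]->D => DLLDDRRD (positions: [(0, 0), (0, -1), (-1, -1), (-2, -1), (-2, -2), (-2, -3), (-1, -3), (0, -3), (0, -4)])

Answer: (0,0) (0,-1) (-1,-1) (-2,-1) (-2,-2) (-2,-3) (-1,-3) (0,-3) (0,-4)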